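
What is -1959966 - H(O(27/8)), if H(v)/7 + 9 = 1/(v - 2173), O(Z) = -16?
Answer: -4290227660/2189 ≈ -1.9599e+6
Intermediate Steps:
H(v) = -63 + 7/(-2173 + v) (H(v) = -63 + 7/(v - 2173) = -63 + 7/(-2173 + v))
-1959966 - H(O(27/8)) = -1959966 - 7*(19558 - 9*(-16))/(-2173 - 16) = -1959966 - 7*(19558 + 144)/(-2189) = -1959966 - 7*(-1)*19702/2189 = -1959966 - 1*(-137914/2189) = -1959966 + 137914/2189 = -4290227660/2189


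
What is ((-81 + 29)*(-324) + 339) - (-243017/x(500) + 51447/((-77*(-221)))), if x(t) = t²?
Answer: 6646278947299/386750000 ≈ 17185.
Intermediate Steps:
((-81 + 29)*(-324) + 339) - (-243017/x(500) + 51447/((-77*(-221)))) = ((-81 + 29)*(-324) + 339) - (-243017/(500²) + 51447/((-77*(-221)))) = (-52*(-324) + 339) - (-243017/250000 + 51447/17017) = (16848 + 339) - (-243017*1/250000 + 51447*(1/17017)) = 17187 - (-243017/250000 + 4677/1547) = 17187 - 1*793302701/386750000 = 17187 - 793302701/386750000 = 6646278947299/386750000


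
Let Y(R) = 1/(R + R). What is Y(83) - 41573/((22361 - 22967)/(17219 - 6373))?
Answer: 37424763217/50298 ≈ 7.4406e+5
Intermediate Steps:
Y(R) = 1/(2*R)
Y(83) - 41573/((22361 - 22967)/(17219 - 6373)) = (1/2)/83 - 41573/((22361 - 22967)/(17219 - 6373)) = (1/2)*(1/83) - 41573/((-606/10846)) = 1/166 - 41573/((-606*1/10846)) = 1/166 - 41573/(-303/5423) = 1/166 - 41573*(-5423)/303 = 1/166 - 1*(-225450379/303) = 1/166 + 225450379/303 = 37424763217/50298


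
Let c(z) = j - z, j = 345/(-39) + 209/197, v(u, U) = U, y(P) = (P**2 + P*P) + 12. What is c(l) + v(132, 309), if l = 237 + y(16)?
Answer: -1177510/2561 ≈ -459.79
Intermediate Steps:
y(P) = 12 + 2*P**2 (y(P) = (P**2 + P**2) + 12 = 2*P**2 + 12 = 12 + 2*P**2)
l = 761 (l = 237 + (12 + 2*16**2) = 237 + (12 + 2*256) = 237 + (12 + 512) = 237 + 524 = 761)
j = -19938/2561 (j = 345*(-1/39) + 209*(1/197) = -115/13 + 209/197 = -19938/2561 ≈ -7.7852)
c(z) = -19938/2561 - z
c(l) + v(132, 309) = (-19938/2561 - 1*761) + 309 = (-19938/2561 - 761) + 309 = -1968859/2561 + 309 = -1177510/2561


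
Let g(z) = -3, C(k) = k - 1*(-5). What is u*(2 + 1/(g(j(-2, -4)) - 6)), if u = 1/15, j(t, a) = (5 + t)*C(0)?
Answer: 17/135 ≈ 0.12593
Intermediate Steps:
C(k) = 5 + k (C(k) = k + 5 = 5 + k)
j(t, a) = 25 + 5*t (j(t, a) = (5 + t)*(5 + 0) = (5 + t)*5 = 25 + 5*t)
u = 1/15 ≈ 0.066667
u*(2 + 1/(g(j(-2, -4)) - 6)) = (2 + 1/(-3 - 6))/15 = (2 + 1/(-9))/15 = (2 - ⅑)/15 = (1/15)*(17/9) = 17/135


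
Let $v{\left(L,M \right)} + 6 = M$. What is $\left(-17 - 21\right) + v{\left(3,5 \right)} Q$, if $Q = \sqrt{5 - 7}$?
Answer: $-38 - i \sqrt{2} \approx -38.0 - 1.4142 i$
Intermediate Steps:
$v{\left(L,M \right)} = -6 + M$
$Q = i \sqrt{2}$ ($Q = \sqrt{-2} = i \sqrt{2} \approx 1.4142 i$)
$\left(-17 - 21\right) + v{\left(3,5 \right)} Q = \left(-17 - 21\right) + \left(-6 + 5\right) i \sqrt{2} = \left(-17 - 21\right) - i \sqrt{2} = -38 - i \sqrt{2}$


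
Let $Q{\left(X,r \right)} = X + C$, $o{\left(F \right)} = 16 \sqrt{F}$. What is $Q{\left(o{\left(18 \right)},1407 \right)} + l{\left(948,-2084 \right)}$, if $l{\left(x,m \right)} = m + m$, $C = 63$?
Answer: $-4105 + 48 \sqrt{2} \approx -4037.1$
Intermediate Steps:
$l{\left(x,m \right)} = 2 m$
$Q{\left(X,r \right)} = 63 + X$ ($Q{\left(X,r \right)} = X + 63 = 63 + X$)
$Q{\left(o{\left(18 \right)},1407 \right)} + l{\left(948,-2084 \right)} = \left(63 + 16 \sqrt{18}\right) + 2 \left(-2084\right) = \left(63 + 16 \cdot 3 \sqrt{2}\right) - 4168 = \left(63 + 48 \sqrt{2}\right) - 4168 = -4105 + 48 \sqrt{2}$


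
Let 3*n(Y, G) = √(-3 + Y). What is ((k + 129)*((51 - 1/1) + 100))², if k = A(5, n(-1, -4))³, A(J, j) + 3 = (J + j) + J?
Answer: 372727550000/81 + 18307720000*I/9 ≈ 4.6016e+9 + 2.0342e+9*I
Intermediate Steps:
n(Y, G) = √(-3 + Y)/3
A(J, j) = -3 + j + 2*J (A(J, j) = -3 + ((J + j) + J) = -3 + (j + 2*J) = -3 + j + 2*J)
k = (7 + 2*I/3)³ (k = (-3 + √(-3 - 1)/3 + 2*5)³ = (-3 + √(-4)/3 + 10)³ = (-3 + (2*I)/3 + 10)³ = (-3 + 2*I/3 + 10)³ = (7 + 2*I/3)³ ≈ 333.67 + 97.704*I)
((k + 129)*((51 - 1/1) + 100))² = (((1001/3 + 2638*I/27) + 129)*((51 - 1/1) + 100))² = ((1388/3 + 2638*I/27)*((51 - 1*1) + 100))² = ((1388/3 + 2638*I/27)*((51 - 1) + 100))² = ((1388/3 + 2638*I/27)*(50 + 100))² = ((1388/3 + 2638*I/27)*150)² = (69400 + 131900*I/9)²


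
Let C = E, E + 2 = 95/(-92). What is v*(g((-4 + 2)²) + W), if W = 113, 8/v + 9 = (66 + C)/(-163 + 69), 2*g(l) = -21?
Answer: -1418272/16725 ≈ -84.800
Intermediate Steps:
E = -279/92 (E = -2 + 95/(-92) = -2 + 95*(-1/92) = -2 - 95/92 = -279/92 ≈ -3.0326)
C = -279/92 ≈ -3.0326
g(l) = -21/2 (g(l) = (½)*(-21) = -21/2)
v = -69184/83625 (v = 8/(-9 + (66 - 279/92)/(-163 + 69)) = 8/(-9 + (5793/92)/(-94)) = 8/(-9 + (5793/92)*(-1/94)) = 8/(-9 - 5793/8648) = 8/(-83625/8648) = 8*(-8648/83625) = -69184/83625 ≈ -0.82731)
v*(g((-4 + 2)²) + W) = -69184*(-21/2 + 113)/83625 = -69184/83625*205/2 = -1418272/16725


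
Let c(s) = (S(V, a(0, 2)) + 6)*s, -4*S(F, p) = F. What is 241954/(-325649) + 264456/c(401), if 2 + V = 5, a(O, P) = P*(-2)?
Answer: 114147277714/914096743 ≈ 124.87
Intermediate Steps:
a(O, P) = -2*P
V = 3 (V = -2 + 5 = 3)
S(F, p) = -F/4
c(s) = 21*s/4 (c(s) = (-¼*3 + 6)*s = (-¾ + 6)*s = 21*s/4)
241954/(-325649) + 264456/c(401) = 241954/(-325649) + 264456/(((21/4)*401)) = 241954*(-1/325649) + 264456/(8421/4) = -241954/325649 + 264456*(4/8421) = -241954/325649 + 352608/2807 = 114147277714/914096743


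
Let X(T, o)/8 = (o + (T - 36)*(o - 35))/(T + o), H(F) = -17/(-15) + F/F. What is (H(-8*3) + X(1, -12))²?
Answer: 38262489664/27225 ≈ 1.4054e+6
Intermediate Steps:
H(F) = 32/15 (H(F) = -17*(-1/15) + 1 = 17/15 + 1 = 32/15)
X(T, o) = 8*(o + (-36 + T)*(-35 + o))/(T + o) (X(T, o) = 8*((o + (T - 36)*(o - 35))/(T + o)) = 8*((o + (-36 + T)*(-35 + o))/(T + o)) = 8*(o + (-36 + T)*(-35 + o))/(T + o))
(H(-8*3) + X(1, -12))² = (32/15 + 8*(1260 - 35*1 - 35*(-12) + 1*(-12))/(1 - 12))² = (32/15 + 8*(1260 - 35 + 420 - 12)/(-11))² = (32/15 + 8*(-1/11)*1633)² = (32/15 - 13064/11)² = (-195608/165)² = 38262489664/27225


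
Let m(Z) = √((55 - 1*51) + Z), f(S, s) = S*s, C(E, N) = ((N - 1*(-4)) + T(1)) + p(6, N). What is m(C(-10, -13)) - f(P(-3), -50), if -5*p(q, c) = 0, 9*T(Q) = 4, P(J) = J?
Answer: -150 + I*√41/3 ≈ -150.0 + 2.1344*I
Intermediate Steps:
T(Q) = 4/9 (T(Q) = (⅑)*4 = 4/9)
p(q, c) = 0 (p(q, c) = -⅕*0 = 0)
C(E, N) = 40/9 + N (C(E, N) = ((N - 1*(-4)) + 4/9) + 0 = ((N + 4) + 4/9) + 0 = ((4 + N) + 4/9) + 0 = (40/9 + N) + 0 = 40/9 + N)
m(Z) = √(4 + Z) (m(Z) = √((55 - 51) + Z) = √(4 + Z))
m(C(-10, -13)) - f(P(-3), -50) = √(4 + (40/9 - 13)) - (-3)*(-50) = √(4 - 77/9) - 1*150 = √(-41/9) - 150 = I*√41/3 - 150 = -150 + I*√41/3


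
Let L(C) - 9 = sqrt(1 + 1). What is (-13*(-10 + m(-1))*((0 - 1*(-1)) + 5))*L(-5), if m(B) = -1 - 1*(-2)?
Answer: 6318 + 702*sqrt(2) ≈ 7310.8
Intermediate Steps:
L(C) = 9 + sqrt(2) (L(C) = 9 + sqrt(1 + 1) = 9 + sqrt(2))
m(B) = 1 (m(B) = -1 + 2 = 1)
(-13*(-10 + m(-1))*((0 - 1*(-1)) + 5))*L(-5) = (-13*(-10 + 1)*((0 - 1*(-1)) + 5))*(9 + sqrt(2)) = (-(-117)*((0 + 1) + 5))*(9 + sqrt(2)) = (-(-117)*(1 + 5))*(9 + sqrt(2)) = (-(-117)*6)*(9 + sqrt(2)) = (-13*(-54))*(9 + sqrt(2)) = 702*(9 + sqrt(2)) = 6318 + 702*sqrt(2)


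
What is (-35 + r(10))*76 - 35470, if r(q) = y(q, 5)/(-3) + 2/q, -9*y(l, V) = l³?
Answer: -4765498/135 ≈ -35300.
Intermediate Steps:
y(l, V) = -l³/9
r(q) = 2/q + q³/27 (r(q) = -q³/9/(-3) + 2/q = -q³/9*(-⅓) + 2/q = q³/27 + 2/q = 2/q + q³/27)
(-35 + r(10))*76 - 35470 = (-35 + (1/27)*(54 + 10⁴)/10)*76 - 35470 = (-35 + (1/27)*(⅒)*(54 + 10000))*76 - 35470 = (-35 + (1/27)*(⅒)*10054)*76 - 35470 = (-35 + 5027/135)*76 - 35470 = (302/135)*76 - 35470 = 22952/135 - 35470 = -4765498/135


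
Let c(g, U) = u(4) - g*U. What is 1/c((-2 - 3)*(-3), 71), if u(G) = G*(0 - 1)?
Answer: -1/1069 ≈ -0.00093545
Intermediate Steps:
u(G) = -G (u(G) = G*(-1) = -G)
c(g, U) = -4 - U*g (c(g, U) = -1*4 - g*U = -4 - U*g)
1/c((-2 - 3)*(-3), 71) = 1/(-4 - 1*71*(-2 - 3)*(-3)) = 1/(-4 - 1*71*(-5*(-3))) = 1/(-4 - 1*71*15) = 1/(-4 - 1065) = 1/(-1069) = -1/1069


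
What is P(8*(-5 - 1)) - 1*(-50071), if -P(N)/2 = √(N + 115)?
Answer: 50071 - 2*√67 ≈ 50055.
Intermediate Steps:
P(N) = -2*√(115 + N) (P(N) = -2*√(N + 115) = -2*√(115 + N))
P(8*(-5 - 1)) - 1*(-50071) = -2*√(115 + 8*(-5 - 1)) - 1*(-50071) = -2*√(115 + 8*(-6)) + 50071 = -2*√(115 - 48) + 50071 = -2*√67 + 50071 = 50071 - 2*√67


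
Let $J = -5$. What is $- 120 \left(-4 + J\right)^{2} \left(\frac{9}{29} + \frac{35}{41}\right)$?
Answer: $- \frac{13452480}{1189} \approx -11314.0$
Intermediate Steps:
$- 120 \left(-4 + J\right)^{2} \left(\frac{9}{29} + \frac{35}{41}\right) = - 120 \left(-4 - 5\right)^{2} \left(\frac{9}{29} + \frac{35}{41}\right) = - 120 \left(-9\right)^{2} \left(9 \cdot \frac{1}{29} + 35 \cdot \frac{1}{41}\right) = \left(-120\right) 81 \left(\frac{9}{29} + \frac{35}{41}\right) = \left(-9720\right) \frac{1384}{1189} = - \frac{13452480}{1189}$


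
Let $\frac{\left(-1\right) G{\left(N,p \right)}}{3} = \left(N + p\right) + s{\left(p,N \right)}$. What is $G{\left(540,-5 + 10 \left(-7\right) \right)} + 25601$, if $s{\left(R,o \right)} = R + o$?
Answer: $22811$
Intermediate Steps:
$G{\left(N,p \right)} = - 6 N - 6 p$ ($G{\left(N,p \right)} = - 3 \left(\left(N + p\right) + \left(p + N\right)\right) = - 3 \left(\left(N + p\right) + \left(N + p\right)\right) = - 3 \left(2 N + 2 p\right) = - 6 N - 6 p$)
$G{\left(540,-5 + 10 \left(-7\right) \right)} + 25601 = \left(\left(-6\right) 540 - 6 \left(-5 + 10 \left(-7\right)\right)\right) + 25601 = \left(-3240 - 6 \left(-5 - 70\right)\right) + 25601 = \left(-3240 - -450\right) + 25601 = \left(-3240 + 450\right) + 25601 = -2790 + 25601 = 22811$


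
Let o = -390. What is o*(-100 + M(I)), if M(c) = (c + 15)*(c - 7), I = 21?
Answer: -157560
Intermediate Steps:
M(c) = (-7 + c)*(15 + c) (M(c) = (15 + c)*(-7 + c) = (-7 + c)*(15 + c))
o*(-100 + M(I)) = -390*(-100 + (-105 + 21² + 8*21)) = -390*(-100 + (-105 + 441 + 168)) = -390*(-100 + 504) = -390*404 = -157560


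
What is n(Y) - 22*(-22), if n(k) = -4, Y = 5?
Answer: 480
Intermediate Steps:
n(Y) - 22*(-22) = -4 - 22*(-22) = -4 + 484 = 480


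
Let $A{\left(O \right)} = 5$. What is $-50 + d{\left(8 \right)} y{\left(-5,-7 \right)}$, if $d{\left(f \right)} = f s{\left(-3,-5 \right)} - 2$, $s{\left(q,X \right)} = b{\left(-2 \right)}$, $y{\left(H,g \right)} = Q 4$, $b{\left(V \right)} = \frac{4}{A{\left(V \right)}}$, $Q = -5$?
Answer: $-138$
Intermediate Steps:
$b{\left(V \right)} = \frac{4}{5}$
$y{\left(H,g \right)} = -20$ ($y{\left(H,g \right)} = \left(-5\right) 4 = -20$)
$s{\left(q,X \right)} = \frac{4}{5}$
$d{\left(f \right)} = -2 + \frac{4 f}{5}$ ($d{\left(f \right)} = f \frac{4}{5} - 2 = \frac{4 f}{5} - 2 = -2 + \frac{4 f}{5}$)
$-50 + d{\left(8 \right)} y{\left(-5,-7 \right)} = -50 + \left(-2 + \frac{4}{5} \cdot 8\right) \left(-20\right) = -50 + \left(-2 + \frac{32}{5}\right) \left(-20\right) = -50 + \frac{22}{5} \left(-20\right) = -50 - 88 = -138$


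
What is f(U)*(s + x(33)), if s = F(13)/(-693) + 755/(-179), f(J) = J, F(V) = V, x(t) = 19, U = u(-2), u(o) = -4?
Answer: -7325404/124047 ≈ -59.053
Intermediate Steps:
U = -4
s = -525542/124047 (s = 13/(-693) + 755/(-179) = 13*(-1/693) + 755*(-1/179) = -13/693 - 755/179 = -525542/124047 ≈ -4.2366)
f(U)*(s + x(33)) = -4*(-525542/124047 + 19) = -4*1831351/124047 = -7325404/124047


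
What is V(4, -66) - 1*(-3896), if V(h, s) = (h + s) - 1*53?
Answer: 3781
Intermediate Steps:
V(h, s) = -53 + h + s (V(h, s) = (h + s) - 53 = -53 + h + s)
V(4, -66) - 1*(-3896) = (-53 + 4 - 66) - 1*(-3896) = -115 + 3896 = 3781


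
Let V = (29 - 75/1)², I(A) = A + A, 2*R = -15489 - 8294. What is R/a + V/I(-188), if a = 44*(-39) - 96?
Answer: 159253/170328 ≈ 0.93498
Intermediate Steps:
a = -1812 (a = -1716 - 96 = -1812)
R = -23783/2 (R = (-15489 - 8294)/2 = (½)*(-23783) = -23783/2 ≈ -11892.)
I(A) = 2*A
V = 2116 (V = (29 - 75*1)² = (29 - 75)² = (-46)² = 2116)
R/a + V/I(-188) = -23783/2/(-1812) + 2116/((2*(-188))) = -23783/2*(-1/1812) + 2116/(-376) = 23783/3624 + 2116*(-1/376) = 23783/3624 - 529/94 = 159253/170328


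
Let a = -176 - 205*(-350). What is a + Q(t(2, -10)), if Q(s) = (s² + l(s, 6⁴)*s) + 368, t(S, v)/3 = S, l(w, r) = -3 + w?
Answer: 71996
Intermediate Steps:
t(S, v) = 3*S
Q(s) = 368 + s² + s*(-3 + s) (Q(s) = (s² + (-3 + s)*s) + 368 = (s² + s*(-3 + s)) + 368 = 368 + s² + s*(-3 + s))
a = 71574 (a = -176 + 71750 = 71574)
a + Q(t(2, -10)) = 71574 + (368 + (3*2)² + (3*2)*(-3 + 3*2)) = 71574 + (368 + 6² + 6*(-3 + 6)) = 71574 + (368 + 36 + 6*3) = 71574 + (368 + 36 + 18) = 71574 + 422 = 71996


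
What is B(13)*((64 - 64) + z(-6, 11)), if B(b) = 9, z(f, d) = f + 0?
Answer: -54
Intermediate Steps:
z(f, d) = f
B(13)*((64 - 64) + z(-6, 11)) = 9*((64 - 64) - 6) = 9*(0 - 6) = 9*(-6) = -54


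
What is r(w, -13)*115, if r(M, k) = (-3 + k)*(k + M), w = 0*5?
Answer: 23920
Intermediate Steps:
w = 0
r(M, k) = (-3 + k)*(M + k)
r(w, -13)*115 = ((-13)**2 - 3*0 - 3*(-13) + 0*(-13))*115 = (169 + 0 + 39 + 0)*115 = 208*115 = 23920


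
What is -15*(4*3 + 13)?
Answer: -375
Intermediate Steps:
-15*(4*3 + 13) = -15*(12 + 13) = -15*25 = -375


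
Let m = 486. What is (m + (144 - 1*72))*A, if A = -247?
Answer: -137826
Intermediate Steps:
(m + (144 - 1*72))*A = (486 + (144 - 1*72))*(-247) = (486 + (144 - 72))*(-247) = (486 + 72)*(-247) = 558*(-247) = -137826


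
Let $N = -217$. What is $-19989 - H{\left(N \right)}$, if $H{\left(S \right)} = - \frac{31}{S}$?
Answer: $- \frac{139924}{7} \approx -19989.0$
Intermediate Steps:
$-19989 - H{\left(N \right)} = -19989 - - \frac{31}{-217} = -19989 - \left(-31\right) \left(- \frac{1}{217}\right) = -19989 - \frac{1}{7} = - \frac{139924}{7}$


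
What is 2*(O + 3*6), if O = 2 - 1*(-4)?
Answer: 48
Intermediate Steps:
O = 6 (O = 2 + 4 = 6)
2*(O + 3*6) = 2*(6 + 3*6) = 2*(6 + 18) = 2*24 = 48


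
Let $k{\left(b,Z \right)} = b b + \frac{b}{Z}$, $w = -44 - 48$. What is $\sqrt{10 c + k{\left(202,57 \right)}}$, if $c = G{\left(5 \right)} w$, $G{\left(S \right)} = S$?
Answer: $\frac{\sqrt{117638310}}{57} \approx 190.28$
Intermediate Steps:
$w = -92$
$c = -460$ ($c = 5 \left(-92\right) = -460$)
$k{\left(b,Z \right)} = b^{2} + \frac{b}{Z}$
$\sqrt{10 c + k{\left(202,57 \right)}} = \sqrt{10 \left(-460\right) + \left(202^{2} + \frac{202}{57}\right)} = \sqrt{-4600 + \left(40804 + 202 \cdot \frac{1}{57}\right)} = \sqrt{-4600 + \left(40804 + \frac{202}{57}\right)} = \sqrt{-4600 + \frac{2326030}{57}} = \sqrt{\frac{2063830}{57}} = \frac{\sqrt{117638310}}{57}$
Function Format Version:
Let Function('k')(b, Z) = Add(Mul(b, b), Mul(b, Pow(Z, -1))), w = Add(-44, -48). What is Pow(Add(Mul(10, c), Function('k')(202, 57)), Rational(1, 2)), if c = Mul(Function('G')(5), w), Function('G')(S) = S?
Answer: Mul(Rational(1, 57), Pow(117638310, Rational(1, 2))) ≈ 190.28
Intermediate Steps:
w = -92
c = -460 (c = Mul(5, -92) = -460)
Function('k')(b, Z) = Add(Pow(b, 2), Mul(b, Pow(Z, -1)))
Pow(Add(Mul(10, c), Function('k')(202, 57)), Rational(1, 2)) = Pow(Add(Mul(10, -460), Add(Pow(202, 2), Mul(202, Pow(57, -1)))), Rational(1, 2)) = Pow(Add(-4600, Add(40804, Mul(202, Rational(1, 57)))), Rational(1, 2)) = Pow(Add(-4600, Add(40804, Rational(202, 57))), Rational(1, 2)) = Pow(Add(-4600, Rational(2326030, 57)), Rational(1, 2)) = Pow(Rational(2063830, 57), Rational(1, 2)) = Mul(Rational(1, 57), Pow(117638310, Rational(1, 2)))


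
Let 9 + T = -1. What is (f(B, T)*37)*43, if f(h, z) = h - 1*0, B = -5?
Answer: -7955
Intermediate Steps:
T = -10 (T = -9 - 1 = -10)
f(h, z) = h (f(h, z) = h + 0 = h)
(f(B, T)*37)*43 = -5*37*43 = -185*43 = -7955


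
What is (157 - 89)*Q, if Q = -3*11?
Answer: -2244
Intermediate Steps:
Q = -33
(157 - 89)*Q = (157 - 89)*(-33) = 68*(-33) = -2244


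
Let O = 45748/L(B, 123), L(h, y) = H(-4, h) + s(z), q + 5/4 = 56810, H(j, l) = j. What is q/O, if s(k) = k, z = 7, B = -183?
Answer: 681705/182992 ≈ 3.7253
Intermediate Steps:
q = 227235/4 (q = -5/4 + 56810 = 227235/4 ≈ 56809.)
L(h, y) = 3 (L(h, y) = -4 + 7 = 3)
O = 45748/3 ≈ 15249.
q/O = 227235/(4*(45748/3)) = (227235/4)*(3/45748) = 681705/182992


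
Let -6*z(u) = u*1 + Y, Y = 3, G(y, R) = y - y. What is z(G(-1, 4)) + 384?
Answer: 767/2 ≈ 383.50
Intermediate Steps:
G(y, R) = 0
z(u) = -1/2 - u/6 (z(u) = -(u*1 + 3)/6 = -(u + 3)/6 = -(3 + u)/6 = -1/2 - u/6)
z(G(-1, 4)) + 384 = (-1/2 - 1/6*0) + 384 = (-1/2 + 0) + 384 = -1/2 + 384 = 767/2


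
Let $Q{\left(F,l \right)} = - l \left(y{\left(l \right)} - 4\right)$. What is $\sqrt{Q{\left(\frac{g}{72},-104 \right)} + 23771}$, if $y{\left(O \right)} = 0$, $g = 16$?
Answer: $3 \sqrt{2595} \approx 152.82$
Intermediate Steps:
$Q{\left(F,l \right)} = 4 l$ ($Q{\left(F,l \right)} = - l \left(0 - 4\right) = - l \left(-4\right) = - \left(-4\right) l = 4 l$)
$\sqrt{Q{\left(\frac{g}{72},-104 \right)} + 23771} = \sqrt{4 \left(-104\right) + 23771} = \sqrt{-416 + 23771} = \sqrt{23355} = 3 \sqrt{2595}$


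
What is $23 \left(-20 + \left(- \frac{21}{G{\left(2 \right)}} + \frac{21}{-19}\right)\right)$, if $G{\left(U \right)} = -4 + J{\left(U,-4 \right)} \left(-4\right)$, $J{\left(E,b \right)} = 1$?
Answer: $- \frac{64607}{152} \approx -425.05$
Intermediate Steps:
$G{\left(U \right)} = -8$ ($G{\left(U \right)} = -4 + 1 \left(-4\right) = -4 - 4 = -8$)
$23 \left(-20 + \left(- \frac{21}{G{\left(2 \right)}} + \frac{21}{-19}\right)\right) = 23 \left(-20 + \left(- \frac{21}{-8} + \frac{21}{-19}\right)\right) = 23 \left(-20 + \left(\left(-21\right) \left(- \frac{1}{8}\right) + 21 \left(- \frac{1}{19}\right)\right)\right) = 23 \left(-20 + \left(\frac{21}{8} - \frac{21}{19}\right)\right) = 23 \left(-20 + \frac{231}{152}\right) = 23 \left(- \frac{2809}{152}\right) = - \frac{64607}{152}$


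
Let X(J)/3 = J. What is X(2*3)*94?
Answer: 1692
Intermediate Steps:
X(J) = 3*J
X(2*3)*94 = (3*(2*3))*94 = (3*6)*94 = 18*94 = 1692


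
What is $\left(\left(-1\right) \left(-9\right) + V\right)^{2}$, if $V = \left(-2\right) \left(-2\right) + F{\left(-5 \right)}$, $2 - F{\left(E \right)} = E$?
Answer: $400$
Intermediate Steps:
$F{\left(E \right)} = 2 - E$
$V = 11$ ($V = \left(-2\right) \left(-2\right) + \left(2 - -5\right) = 4 + \left(2 + 5\right) = 4 + 7 = 11$)
$\left(\left(-1\right) \left(-9\right) + V\right)^{2} = \left(\left(-1\right) \left(-9\right) + 11\right)^{2} = \left(9 + 11\right)^{2} = 20^{2} = 400$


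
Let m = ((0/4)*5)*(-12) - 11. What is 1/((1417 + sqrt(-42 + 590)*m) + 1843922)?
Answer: 1845339/3405275958613 + 22*sqrt(137)/3405275958613 ≈ 5.4198e-7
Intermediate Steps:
m = -11 (m = ((0*(1/4))*5)*(-12) - 11 = (0*5)*(-12) - 11 = 0*(-12) - 11 = 0 - 11 = -11)
1/((1417 + sqrt(-42 + 590)*m) + 1843922) = 1/((1417 + sqrt(-42 + 590)*(-11)) + 1843922) = 1/((1417 + sqrt(548)*(-11)) + 1843922) = 1/((1417 + (2*sqrt(137))*(-11)) + 1843922) = 1/((1417 - 22*sqrt(137)) + 1843922) = 1/(1845339 - 22*sqrt(137))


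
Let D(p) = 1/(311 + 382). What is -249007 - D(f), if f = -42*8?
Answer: -172561852/693 ≈ -2.4901e+5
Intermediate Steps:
f = -336
D(p) = 1/693
-249007 - D(f) = -249007 - 1*1/693 = -249007 - 1/693 = -172561852/693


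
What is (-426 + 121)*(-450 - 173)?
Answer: 190015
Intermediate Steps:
(-426 + 121)*(-450 - 173) = -305*(-623) = 190015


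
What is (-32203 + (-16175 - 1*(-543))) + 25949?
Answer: -21886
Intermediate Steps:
(-32203 + (-16175 - 1*(-543))) + 25949 = (-32203 + (-16175 + 543)) + 25949 = (-32203 - 15632) + 25949 = -47835 + 25949 = -21886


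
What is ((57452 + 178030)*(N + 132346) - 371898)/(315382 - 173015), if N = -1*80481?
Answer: 12212902032/142367 ≈ 85785.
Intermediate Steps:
N = -80481
((57452 + 178030)*(N + 132346) - 371898)/(315382 - 173015) = ((57452 + 178030)*(-80481 + 132346) - 371898)/(315382 - 173015) = (235482*51865 - 371898)/142367 = (12213273930 - 371898)*(1/142367) = 12212902032*(1/142367) = 12212902032/142367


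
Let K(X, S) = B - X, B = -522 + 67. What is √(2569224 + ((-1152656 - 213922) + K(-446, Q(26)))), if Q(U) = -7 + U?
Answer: √1202637 ≈ 1096.6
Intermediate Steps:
B = -455
K(X, S) = -455 - X
√(2569224 + ((-1152656 - 213922) + K(-446, Q(26)))) = √(2569224 + ((-1152656 - 213922) + (-455 - 1*(-446)))) = √(2569224 + (-1366578 + (-455 + 446))) = √(2569224 + (-1366578 - 9)) = √(2569224 - 1366587) = √1202637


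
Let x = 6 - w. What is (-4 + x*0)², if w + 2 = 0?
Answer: 16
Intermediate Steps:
w = -2 (w = -2 + 0 = -2)
x = 8 (x = 6 - 1*(-2) = 6 + 2 = 8)
(-4 + x*0)² = (-4 + 8*0)² = (-4 + 0)² = (-4)² = 16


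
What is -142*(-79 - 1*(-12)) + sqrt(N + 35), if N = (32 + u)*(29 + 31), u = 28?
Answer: 9514 + sqrt(3635) ≈ 9574.3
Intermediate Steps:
N = 3600 (N = (32 + 28)*(29 + 31) = 60*60 = 3600)
-142*(-79 - 1*(-12)) + sqrt(N + 35) = -142*(-79 - 1*(-12)) + sqrt(3600 + 35) = -142*(-79 + 12) + sqrt(3635) = -142*(-67) + sqrt(3635) = 9514 + sqrt(3635)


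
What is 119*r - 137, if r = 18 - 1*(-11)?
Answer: 3314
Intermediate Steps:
r = 29 (r = 18 + 11 = 29)
119*r - 137 = 119*29 - 137 = 3451 - 137 = 3314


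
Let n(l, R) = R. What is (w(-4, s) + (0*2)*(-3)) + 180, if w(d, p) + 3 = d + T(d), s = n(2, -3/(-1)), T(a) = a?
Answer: 169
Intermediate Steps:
s = 3 (s = -3/(-1) = -3*(-1) = 3)
w(d, p) = -3 + 2*d (w(d, p) = -3 + (d + d) = -3 + 2*d)
(w(-4, s) + (0*2)*(-3)) + 180 = ((-3 + 2*(-4)) + (0*2)*(-3)) + 180 = ((-3 - 8) + 0*(-3)) + 180 = (-11 + 0) + 180 = -11 + 180 = 169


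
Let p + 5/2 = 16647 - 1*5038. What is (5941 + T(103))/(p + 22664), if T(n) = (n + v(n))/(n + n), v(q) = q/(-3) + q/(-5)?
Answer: 178237/1028115 ≈ 0.17336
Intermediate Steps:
v(q) = -8*q/15 (v(q) = q*(-⅓) + q*(-⅕) = -q/3 - q/5 = -8*q/15)
p = 23213/2 (p = -5/2 + (16647 - 1*5038) = -5/2 + (16647 - 5038) = -5/2 + 11609 = 23213/2 ≈ 11607.)
T(n) = 7/30 (T(n) = (n - 8*n/15)/(n + n) = (7*n/15)/((2*n)) = (7*n/15)*(1/(2*n)) = 7/30)
(5941 + T(103))/(p + 22664) = (5941 + 7/30)/(23213/2 + 22664) = 178237/(30*(68541/2)) = (178237/30)*(2/68541) = 178237/1028115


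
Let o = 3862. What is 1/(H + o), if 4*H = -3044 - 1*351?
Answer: 4/12053 ≈ 0.00033187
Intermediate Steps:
H = -3395/4 (H = (-3044 - 1*351)/4 = (-3044 - 351)/4 = (¼)*(-3395) = -3395/4 ≈ -848.75)
1/(H + o) = 1/(-3395/4 + 3862) = 1/(12053/4) = 4/12053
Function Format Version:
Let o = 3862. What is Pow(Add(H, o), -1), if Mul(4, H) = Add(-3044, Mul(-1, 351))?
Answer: Rational(4, 12053) ≈ 0.00033187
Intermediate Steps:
H = Rational(-3395, 4) (H = Mul(Rational(1, 4), Add(-3044, Mul(-1, 351))) = Mul(Rational(1, 4), Add(-3044, -351)) = Mul(Rational(1, 4), -3395) = Rational(-3395, 4) ≈ -848.75)
Pow(Add(H, o), -1) = Pow(Add(Rational(-3395, 4), 3862), -1) = Pow(Rational(12053, 4), -1) = Rational(4, 12053)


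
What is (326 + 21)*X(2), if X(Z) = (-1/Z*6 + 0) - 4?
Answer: -2429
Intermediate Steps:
X(Z) = -4 - 6/Z (X(Z) = (-6/Z + 0) - 4 = -6/Z - 4 = -4 - 6/Z)
(326 + 21)*X(2) = (326 + 21)*(-4 - 6/2) = 347*(-4 - 6*½) = 347*(-4 - 3) = 347*(-7) = -2429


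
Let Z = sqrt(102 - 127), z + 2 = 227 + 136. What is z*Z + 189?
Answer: 189 + 1805*I ≈ 189.0 + 1805.0*I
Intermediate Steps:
z = 361 (z = -2 + (227 + 136) = -2 + 363 = 361)
Z = 5*I (Z = sqrt(-25) = 5*I ≈ 5.0*I)
z*Z + 189 = 361*(5*I) + 189 = 1805*I + 189 = 189 + 1805*I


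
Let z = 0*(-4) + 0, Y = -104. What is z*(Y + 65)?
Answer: 0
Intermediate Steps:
z = 0 (z = 0 + 0 = 0)
z*(Y + 65) = 0*(-104 + 65) = 0*(-39) = 0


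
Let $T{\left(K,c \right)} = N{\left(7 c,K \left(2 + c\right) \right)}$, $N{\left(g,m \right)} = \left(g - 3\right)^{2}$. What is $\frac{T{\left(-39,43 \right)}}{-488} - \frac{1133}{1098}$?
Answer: $- \frac{100471}{549} \approx -183.01$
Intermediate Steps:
$N{\left(g,m \right)} = \left(-3 + g\right)^{2}$
$T{\left(K,c \right)} = \left(-3 + 7 c\right)^{2}$
$\frac{T{\left(-39,43 \right)}}{-488} - \frac{1133}{1098} = \frac{\left(-3 + 7 \cdot 43\right)^{2}}{-488} - \frac{1133}{1098} = \left(-3 + 301\right)^{2} \left(- \frac{1}{488}\right) - \frac{1133}{1098} = 298^{2} \left(- \frac{1}{488}\right) - \frac{1133}{1098} = 88804 \left(- \frac{1}{488}\right) - \frac{1133}{1098} = - \frac{22201}{122} - \frac{1133}{1098} = - \frac{100471}{549}$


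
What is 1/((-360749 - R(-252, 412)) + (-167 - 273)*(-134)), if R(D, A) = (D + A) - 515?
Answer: -1/301434 ≈ -3.3175e-6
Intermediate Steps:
R(D, A) = -515 + A + D (R(D, A) = (A + D) - 515 = -515 + A + D)
1/((-360749 - R(-252, 412)) + (-167 - 273)*(-134)) = 1/((-360749 - (-515 + 412 - 252)) + (-167 - 273)*(-134)) = 1/((-360749 - 1*(-355)) - 440*(-134)) = 1/((-360749 + 355) + 58960) = 1/(-360394 + 58960) = 1/(-301434) = -1/301434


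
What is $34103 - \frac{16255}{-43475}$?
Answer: $\frac{296528836}{8695} \approx 34103.0$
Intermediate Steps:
$34103 - \frac{16255}{-43475} = 34103 - - \frac{3251}{8695} = 34103 + \frac{3251}{8695} = \frac{296528836}{8695}$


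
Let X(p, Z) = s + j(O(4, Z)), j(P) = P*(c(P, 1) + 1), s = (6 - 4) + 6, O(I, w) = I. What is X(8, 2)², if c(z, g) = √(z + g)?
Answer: 224 + 96*√5 ≈ 438.66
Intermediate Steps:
c(z, g) = √(g + z)
s = 8 (s = 2 + 6 = 8)
j(P) = P*(1 + √(1 + P)) (j(P) = P*(√(1 + P) + 1) = P*(1 + √(1 + P)))
X(p, Z) = 12 + 4*√5 (X(p, Z) = 8 + 4*(1 + √(1 + 4)) = 8 + 4*(1 + √5) = 8 + (4 + 4*√5) = 12 + 4*√5)
X(8, 2)² = (12 + 4*√5)²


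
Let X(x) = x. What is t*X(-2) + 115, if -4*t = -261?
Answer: -31/2 ≈ -15.500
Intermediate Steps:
t = 261/4 (t = -¼*(-261) = 261/4 ≈ 65.250)
t*X(-2) + 115 = (261/4)*(-2) + 115 = -261/2 + 115 = -31/2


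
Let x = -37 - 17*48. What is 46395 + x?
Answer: 45542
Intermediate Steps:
x = -853 (x = -37 - 816 = -853)
46395 + x = 46395 - 853 = 45542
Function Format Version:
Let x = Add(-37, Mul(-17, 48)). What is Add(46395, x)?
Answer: 45542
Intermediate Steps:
x = -853 (x = Add(-37, -816) = -853)
Add(46395, x) = Add(46395, -853) = 45542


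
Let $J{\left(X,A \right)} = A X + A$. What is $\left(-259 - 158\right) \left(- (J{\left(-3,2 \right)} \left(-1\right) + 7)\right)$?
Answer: $4587$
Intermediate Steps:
$J{\left(X,A \right)} = A + A X$
$\left(-259 - 158\right) \left(- (J{\left(-3,2 \right)} \left(-1\right) + 7)\right) = \left(-259 - 158\right) \left(- (2 \left(1 - 3\right) \left(-1\right) + 7)\right) = - 417 \left(- (2 \left(-2\right) \left(-1\right) + 7)\right) = - 417 \left(- (\left(-4\right) \left(-1\right) + 7)\right) = - 417 \left(- (4 + 7)\right) = - 417 \left(\left(-1\right) 11\right) = \left(-417\right) \left(-11\right) = 4587$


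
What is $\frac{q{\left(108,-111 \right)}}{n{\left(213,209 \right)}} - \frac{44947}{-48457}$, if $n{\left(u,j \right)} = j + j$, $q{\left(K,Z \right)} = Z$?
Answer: $\frac{13409119}{20255026} \approx 0.66201$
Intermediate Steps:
$n{\left(u,j \right)} = 2 j$
$\frac{q{\left(108,-111 \right)}}{n{\left(213,209 \right)}} - \frac{44947}{-48457} = - \frac{111}{2 \cdot 209} - \frac{44947}{-48457} = - \frac{111}{418} - - \frac{44947}{48457} = \left(-111\right) \frac{1}{418} + \frac{44947}{48457} = - \frac{111}{418} + \frac{44947}{48457} = \frac{13409119}{20255026}$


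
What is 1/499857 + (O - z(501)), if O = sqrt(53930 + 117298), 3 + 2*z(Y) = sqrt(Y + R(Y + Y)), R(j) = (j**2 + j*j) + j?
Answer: 1499573/999714 + 2*sqrt(42807) - 3*sqrt(223279)/2 ≈ -293.49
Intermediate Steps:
R(j) = j + 2*j**2 (R(j) = (j**2 + j**2) + j = 2*j**2 + j = j + 2*j**2)
z(Y) = -3/2 + sqrt(Y + 2*Y*(1 + 4*Y))/2 (z(Y) = -3/2 + sqrt(Y + (Y + Y)*(1 + 2*(Y + Y)))/2 = -3/2 + sqrt(Y + (2*Y)*(1 + 2*(2*Y)))/2 = -3/2 + sqrt(Y + (2*Y)*(1 + 4*Y))/2 = -3/2 + sqrt(Y + 2*Y*(1 + 4*Y))/2)
O = 2*sqrt(42807) (O = sqrt(171228) = 2*sqrt(42807) ≈ 413.80)
1/499857 + (O - z(501)) = 1/499857 + (2*sqrt(42807) - (-3/2 + sqrt(501*(3 + 8*501))/2)) = 1/499857 + (2*sqrt(42807) - (-3/2 + sqrt(501*(3 + 4008))/2)) = 1/499857 + (2*sqrt(42807) - (-3/2 + sqrt(501*4011)/2)) = 1/499857 + (2*sqrt(42807) - (-3/2 + sqrt(2009511)/2)) = 1/499857 + (2*sqrt(42807) - (-3/2 + (3*sqrt(223279))/2)) = 1/499857 + (2*sqrt(42807) - (-3/2 + 3*sqrt(223279)/2)) = 1/499857 + (2*sqrt(42807) + (3/2 - 3*sqrt(223279)/2)) = 1/499857 + (3/2 + 2*sqrt(42807) - 3*sqrt(223279)/2) = 1499573/999714 + 2*sqrt(42807) - 3*sqrt(223279)/2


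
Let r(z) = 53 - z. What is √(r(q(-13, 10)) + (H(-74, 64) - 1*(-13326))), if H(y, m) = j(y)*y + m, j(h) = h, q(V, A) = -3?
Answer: √18922 ≈ 137.56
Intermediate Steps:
H(y, m) = m + y² (H(y, m) = y*y + m = y² + m = m + y²)
√(r(q(-13, 10)) + (H(-74, 64) - 1*(-13326))) = √((53 - 1*(-3)) + ((64 + (-74)²) - 1*(-13326))) = √((53 + 3) + ((64 + 5476) + 13326)) = √(56 + (5540 + 13326)) = √(56 + 18866) = √18922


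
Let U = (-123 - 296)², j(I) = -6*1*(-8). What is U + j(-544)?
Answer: 175609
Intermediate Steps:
j(I) = 48 (j(I) = -6*(-8) = 48)
U = 175561 (U = (-419)² = 175561)
U + j(-544) = 175561 + 48 = 175609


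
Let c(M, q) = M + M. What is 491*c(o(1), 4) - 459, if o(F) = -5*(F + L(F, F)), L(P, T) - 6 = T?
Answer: -39739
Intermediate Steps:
L(P, T) = 6 + T
o(F) = -30 - 10*F (o(F) = -5*(F + (6 + F)) = -5*(6 + 2*F) = -30 - 10*F)
c(M, q) = 2*M
491*c(o(1), 4) - 459 = 491*(2*(-30 - 10*1)) - 459 = 491*(2*(-30 - 10)) - 459 = 491*(2*(-40)) - 459 = 491*(-80) - 459 = -39280 - 459 = -39739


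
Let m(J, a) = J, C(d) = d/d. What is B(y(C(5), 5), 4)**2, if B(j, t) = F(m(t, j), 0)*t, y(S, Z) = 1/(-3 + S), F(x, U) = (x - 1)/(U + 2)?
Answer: 36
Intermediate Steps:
C(d) = 1
F(x, U) = (-1 + x)/(2 + U)
B(j, t) = t*(-1/2 + t/2) (B(j, t) = ((-1 + t)/(2 + 0))*t = ((-1 + t)/2)*t = (-1/2 + t/2)*t = t*(-1/2 + t/2))
B(y(C(5), 5), 4)**2 = ((1/2)*4*(-1 + 4))**2 = ((1/2)*4*3)**2 = 6**2 = 36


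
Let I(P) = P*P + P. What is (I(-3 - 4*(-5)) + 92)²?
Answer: 158404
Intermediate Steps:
I(P) = P + P² (I(P) = P² + P = P + P²)
(I(-3 - 4*(-5)) + 92)² = ((-3 - 4*(-5))*(1 + (-3 - 4*(-5))) + 92)² = ((-3 + 20)*(1 + (-3 + 20)) + 92)² = (17*(1 + 17) + 92)² = (17*18 + 92)² = (306 + 92)² = 398² = 158404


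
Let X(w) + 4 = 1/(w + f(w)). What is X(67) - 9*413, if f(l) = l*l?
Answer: -16952875/4556 ≈ -3721.0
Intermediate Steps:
f(l) = l²
X(w) = -4 + 1/(w + w²)
X(67) - 9*413 = (1 - 4*67 - 4*67²)/(67*(1 + 67)) - 9*413 = (1/67)*(1 - 268 - 4*4489)/68 - 1*3717 = (1/67)*(1/68)*(1 - 268 - 17956) - 3717 = (1/67)*(1/68)*(-18223) - 3717 = -18223/4556 - 3717 = -16952875/4556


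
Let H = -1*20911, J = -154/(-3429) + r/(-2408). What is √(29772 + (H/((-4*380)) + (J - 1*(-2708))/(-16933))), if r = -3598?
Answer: √855788943156884159339805/5360189940 ≈ 172.58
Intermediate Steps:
J = 907741/589788 (J = -154/(-3429) - 3598/(-2408) = -154*(-1/3429) - 3598*(-1/2408) = 154/3429 + 257/172 = 907741/589788 ≈ 1.5391)
H = -20911
√(29772 + (H/((-4*380)) + (J - 1*(-2708))/(-16933))) = √(29772 + (-20911/((-4*380)) + (907741/589788 - 1*(-2708))/(-16933))) = √(29772 + (-20911/(-1520) + (907741/589788 + 2708)*(-1/16933))) = √(29772 + (-20911*(-1/1520) + (1598053645/589788)*(-1/16933))) = √(29772 + (20911/1520 - 27085655/169269156)) = √(29772 + 874604281379/64322279280) = √(1915877503005539/64322279280) = √855788943156884159339805/5360189940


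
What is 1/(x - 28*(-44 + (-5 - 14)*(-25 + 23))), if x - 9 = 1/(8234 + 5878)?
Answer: 14112/2497825 ≈ 0.0056497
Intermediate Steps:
x = 127009/14112 (x = 9 + 1/(8234 + 5878) = 9 + 1/14112 = 127009/14112 ≈ 9.0001)
1/(x - 28*(-44 + (-5 - 14)*(-25 + 23))) = 1/(127009/14112 - 28*(-44 + (-5 - 14)*(-25 + 23))) = 1/(127009/14112 - 28*(-44 - 19*(-2))) = 1/(127009/14112 - 28*(-44 + 38)) = 1/(127009/14112 - 28*(-6)) = 1/(127009/14112 + 168) = 1/(2497825/14112) = 14112/2497825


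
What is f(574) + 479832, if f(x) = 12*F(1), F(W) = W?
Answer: 479844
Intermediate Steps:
f(x) = 12 (f(x) = 12*1 = 12)
f(574) + 479832 = 12 + 479832 = 479844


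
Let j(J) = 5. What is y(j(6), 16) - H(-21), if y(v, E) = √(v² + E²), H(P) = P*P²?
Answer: 9261 + √281 ≈ 9277.8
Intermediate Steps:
H(P) = P³
y(v, E) = √(E² + v²)
y(j(6), 16) - H(-21) = √(16² + 5²) - 1*(-21)³ = √(256 + 25) - 1*(-9261) = √281 + 9261 = 9261 + √281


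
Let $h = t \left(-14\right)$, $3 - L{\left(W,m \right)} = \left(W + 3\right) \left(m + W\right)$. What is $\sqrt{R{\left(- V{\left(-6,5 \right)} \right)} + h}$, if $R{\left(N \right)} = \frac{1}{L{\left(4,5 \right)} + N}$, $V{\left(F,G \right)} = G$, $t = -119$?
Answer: $\frac{\sqrt{7038785}}{65} \approx 40.816$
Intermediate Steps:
$L{\left(W,m \right)} = 3 - \left(3 + W\right) \left(W + m\right)$ ($L{\left(W,m \right)} = 3 - \left(W + 3\right) \left(m + W\right) = 3 - \left(3 + W\right) \left(W + m\right)$)
$h = 1666$ ($h = \left(-119\right) \left(-14\right) = 1666$)
$R{\left(N \right)} = \frac{1}{-60 + N}$ ($R{\left(N \right)} = \frac{1}{\left(3 - 4^{2} - 12 - 15 - 4 \cdot 5\right) + N} = \frac{1}{\left(3 - 16 - 12 - 15 - 20\right) + N} = \frac{1}{-60 + N}$)
$\sqrt{R{\left(- V{\left(-6,5 \right)} \right)} + h} = \sqrt{\frac{1}{-60 - 5} + 1666} = \sqrt{\frac{1}{-65} + 1666} = \sqrt{- \frac{1}{65} + 1666} = \sqrt{\frac{108289}{65}} = \frac{\sqrt{7038785}}{65}$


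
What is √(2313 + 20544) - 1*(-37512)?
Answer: 37512 + √22857 ≈ 37663.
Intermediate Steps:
√(2313 + 20544) - 1*(-37512) = √22857 + 37512 = 37512 + √22857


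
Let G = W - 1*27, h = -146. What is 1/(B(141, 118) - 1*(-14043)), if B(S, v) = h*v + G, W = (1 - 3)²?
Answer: -1/3208 ≈ -0.00031172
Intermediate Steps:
W = 4 (W = (-2)² = 4)
G = -23 (G = 4 - 1*27 = 4 - 27 = -23)
B(S, v) = -23 - 146*v (B(S, v) = -146*v - 23 = -23 - 146*v)
1/(B(141, 118) - 1*(-14043)) = 1/((-23 - 146*118) - 1*(-14043)) = 1/((-23 - 17228) + 14043) = 1/(-17251 + 14043) = 1/(-3208) = -1/3208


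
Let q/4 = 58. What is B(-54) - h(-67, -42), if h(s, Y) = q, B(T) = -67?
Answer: -299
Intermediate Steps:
q = 232 (q = 4*58 = 232)
h(s, Y) = 232
B(-54) - h(-67, -42) = -67 - 1*232 = -67 - 232 = -299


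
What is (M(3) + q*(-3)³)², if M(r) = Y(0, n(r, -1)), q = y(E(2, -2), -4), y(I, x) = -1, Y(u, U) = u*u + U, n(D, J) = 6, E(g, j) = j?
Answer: 1089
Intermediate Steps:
Y(u, U) = U + u² (Y(u, U) = u² + U = U + u²)
q = -1
M(r) = 6 (M(r) = 6 + 0² = 6 + 0 = 6)
(M(3) + q*(-3)³)² = (6 - 1*(-3)³)² = (6 - 1*(-27))² = (6 + 27)² = 33² = 1089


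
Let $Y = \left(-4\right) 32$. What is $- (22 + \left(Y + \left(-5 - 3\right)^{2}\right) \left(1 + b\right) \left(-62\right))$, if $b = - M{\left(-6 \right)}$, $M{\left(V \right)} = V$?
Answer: $-27798$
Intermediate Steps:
$Y = -128$
$b = 6$ ($b = \left(-1\right) \left(-6\right) = 6$)
$- (22 + \left(Y + \left(-5 - 3\right)^{2}\right) \left(1 + b\right) \left(-62\right)) = - (22 + \left(-128 + \left(-5 - 3\right)^{2}\right) \left(1 + 6\right) \left(-62\right)) = - (22 + \left(-128 + \left(-8\right)^{2}\right) 7 \left(-62\right)) = - (22 + \left(-128 + 64\right) 7 \left(-62\right)) = - (22 + \left(-64\right) 7 \left(-62\right)) = - (22 - -27776) = - (22 + 27776) = \left(-1\right) 27798 = -27798$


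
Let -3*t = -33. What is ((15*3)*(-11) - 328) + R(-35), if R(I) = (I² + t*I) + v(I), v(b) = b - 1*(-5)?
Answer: -13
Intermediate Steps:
t = 11 (t = -⅓*(-33) = 11)
v(b) = 5 + b (v(b) = b + 5 = 5 + b)
R(I) = 5 + I² + 12*I (R(I) = (I² + 11*I) + (5 + I) = 5 + I² + 12*I)
((15*3)*(-11) - 328) + R(-35) = ((15*3)*(-11) - 328) + (5 + (-35)² + 12*(-35)) = (45*(-11) - 328) + (5 + 1225 - 420) = (-495 - 328) + 810 = -823 + 810 = -13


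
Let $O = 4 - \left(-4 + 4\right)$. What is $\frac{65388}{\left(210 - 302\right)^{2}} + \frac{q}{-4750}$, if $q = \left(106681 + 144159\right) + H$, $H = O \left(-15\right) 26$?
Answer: $- \frac{2367517}{52900} \approx -44.755$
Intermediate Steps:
$O = 4$ ($O = 4 - 0 = 4 + 0 = 4$)
$H = -1560$ ($H = 4 \left(-15\right) 26 = \left(-60\right) 26 = -1560$)
$q = 249280$ ($q = \left(106681 + 144159\right) - 1560 = 250840 - 1560 = 249280$)
$\frac{65388}{\left(210 - 302\right)^{2}} + \frac{q}{-4750} = \frac{65388}{\left(210 - 302\right)^{2}} + \frac{249280}{-4750} = \frac{65388}{\left(-92\right)^{2}} + 249280 \left(- \frac{1}{4750}\right) = \frac{65388}{8464} - \frac{1312}{25} = 65388 \cdot \frac{1}{8464} - \frac{1312}{25} = \frac{16347}{2116} - \frac{1312}{25} = - \frac{2367517}{52900}$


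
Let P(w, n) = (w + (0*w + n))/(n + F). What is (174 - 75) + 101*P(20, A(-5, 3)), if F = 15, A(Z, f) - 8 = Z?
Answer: 4105/18 ≈ 228.06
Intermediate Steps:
A(Z, f) = 8 + Z
P(w, n) = (n + w)/(15 + n) (P(w, n) = (w + (0*w + n))/(n + 15) = (w + (0 + n))/(15 + n) = (w + n)/(15 + n) = (n + w)/(15 + n))
(174 - 75) + 101*P(20, A(-5, 3)) = (174 - 75) + 101*(((8 - 5) + 20)/(15 + (8 - 5))) = 99 + 101*((3 + 20)/(15 + 3)) = 99 + 101*(23/18) = 99 + 2323/18 = 4105/18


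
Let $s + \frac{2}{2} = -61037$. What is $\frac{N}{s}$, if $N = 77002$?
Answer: $- \frac{38501}{30519} \approx -1.2615$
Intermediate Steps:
$s = -61038$ ($s = -1 - 61037 = -61038$)
$\frac{N}{s} = \frac{77002}{-61038} = 77002 \left(- \frac{1}{61038}\right) = - \frac{38501}{30519}$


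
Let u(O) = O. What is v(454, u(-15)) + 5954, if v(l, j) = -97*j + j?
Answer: 7394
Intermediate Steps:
v(l, j) = -96*j
v(454, u(-15)) + 5954 = -96*(-15) + 5954 = 1440 + 5954 = 7394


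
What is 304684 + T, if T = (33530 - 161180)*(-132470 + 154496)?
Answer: -2811314216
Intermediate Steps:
T = -2811618900 (T = -127650*22026 = -2811618900)
304684 + T = 304684 - 2811618900 = -2811314216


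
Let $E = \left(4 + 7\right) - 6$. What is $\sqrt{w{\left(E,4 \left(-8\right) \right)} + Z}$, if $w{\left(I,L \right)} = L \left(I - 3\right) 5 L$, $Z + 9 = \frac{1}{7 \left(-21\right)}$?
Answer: $\frac{34 \sqrt{3903}}{21} \approx 101.15$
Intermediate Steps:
$E = 5$ ($E = 11 - 6 = 5$)
$Z = - \frac{1324}{147}$ ($Z = -9 + \frac{1}{7 \left(-21\right)} = -9 + \frac{1}{-147} = -9 - \frac{1}{147} = - \frac{1324}{147} \approx -9.0068$)
$w{\left(I,L \right)} = 5 L^{2} \left(-3 + I\right)$ ($w{\left(I,L \right)} = L \left(I - 3\right) 5 L = L \left(-3 + I\right) 5 L = 5 L \left(-3 + I\right) L = 5 L^{2} \left(-3 + I\right)$)
$\sqrt{w{\left(E,4 \left(-8\right) \right)} + Z} = \sqrt{5 \left(4 \left(-8\right)\right)^{2} \left(-3 + 5\right) - \frac{1324}{147}} = \sqrt{5 \left(-32\right)^{2} \cdot 2 - \frac{1324}{147}} = \sqrt{5 \cdot 1024 \cdot 2 - \frac{1324}{147}} = \sqrt{10240 - \frac{1324}{147}} = \sqrt{\frac{1503956}{147}} = \frac{34 \sqrt{3903}}{21}$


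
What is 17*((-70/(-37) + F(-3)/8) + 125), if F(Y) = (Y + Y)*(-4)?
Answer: 81702/37 ≈ 2208.2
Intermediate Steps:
F(Y) = -8*Y (F(Y) = (2*Y)*(-4) = -8*Y)
17*((-70/(-37) + F(-3)/8) + 125) = 17*((-70/(-37) - 8*(-3)/8) + 125) = 17*((-70*(-1/37) + 24*(⅛)) + 125) = 17*((70/37 + 3) + 125) = 17*(181/37 + 125) = 17*(4806/37) = 81702/37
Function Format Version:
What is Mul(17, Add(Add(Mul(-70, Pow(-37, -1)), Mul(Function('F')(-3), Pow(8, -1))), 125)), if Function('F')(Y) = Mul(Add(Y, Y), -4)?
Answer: Rational(81702, 37) ≈ 2208.2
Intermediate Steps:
Function('F')(Y) = Mul(-8, Y) (Function('F')(Y) = Mul(Mul(2, Y), -4) = Mul(-8, Y))
Mul(17, Add(Add(Mul(-70, Pow(-37, -1)), Mul(Function('F')(-3), Pow(8, -1))), 125)) = Mul(17, Add(Add(Mul(-70, Pow(-37, -1)), Mul(Mul(-8, -3), Pow(8, -1))), 125)) = Mul(17, Add(Add(Mul(-70, Rational(-1, 37)), Mul(24, Rational(1, 8))), 125)) = Mul(17, Add(Add(Rational(70, 37), 3), 125)) = Mul(17, Add(Rational(181, 37), 125)) = Mul(17, Rational(4806, 37)) = Rational(81702, 37)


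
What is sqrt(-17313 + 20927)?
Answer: sqrt(3614) ≈ 60.117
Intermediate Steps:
sqrt(-17313 + 20927) = sqrt(3614)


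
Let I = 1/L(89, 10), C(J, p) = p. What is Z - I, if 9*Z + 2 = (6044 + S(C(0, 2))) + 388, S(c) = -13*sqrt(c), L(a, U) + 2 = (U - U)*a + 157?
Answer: 996641/1395 - 13*sqrt(2)/9 ≈ 712.40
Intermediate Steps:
L(a, U) = 155 (L(a, U) = -2 + ((U - U)*a + 157) = -2 + (0*a + 157) = -2 + (0 + 157) = -2 + 157 = 155)
Z = 6430/9 - 13*sqrt(2)/9 (Z = -2/9 + ((6044 - 13*sqrt(2)) + 388)/9 = -2/9 + (6432 - 13*sqrt(2))/9 = -2/9 + (2144/3 - 13*sqrt(2)/9) = 6430/9 - 13*sqrt(2)/9 ≈ 712.40)
I = 1/155 ≈ 0.0064516
Z - I = (6430/9 - 13*sqrt(2)/9) - 1*1/155 = (6430/9 - 13*sqrt(2)/9) - 1/155 = 996641/1395 - 13*sqrt(2)/9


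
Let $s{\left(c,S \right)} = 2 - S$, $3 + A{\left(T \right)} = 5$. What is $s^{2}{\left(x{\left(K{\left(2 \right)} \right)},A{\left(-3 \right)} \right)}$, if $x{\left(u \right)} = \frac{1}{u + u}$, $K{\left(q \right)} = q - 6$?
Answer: $0$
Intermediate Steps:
$A{\left(T \right)} = 2$ ($A{\left(T \right)} = -3 + 5 = 2$)
$K{\left(q \right)} = -6 + q$ ($K{\left(q \right)} = q - 6 = -6 + q$)
$x{\left(u \right)} = \frac{1}{2 u}$
$s^{2}{\left(x{\left(K{\left(2 \right)} \right)},A{\left(-3 \right)} \right)} = \left(2 - 2\right)^{2} = 0^{2} = 0$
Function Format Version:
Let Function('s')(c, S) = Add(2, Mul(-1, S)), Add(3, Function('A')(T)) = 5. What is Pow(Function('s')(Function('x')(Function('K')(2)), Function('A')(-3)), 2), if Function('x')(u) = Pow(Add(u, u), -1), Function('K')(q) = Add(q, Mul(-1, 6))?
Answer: 0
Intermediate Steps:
Function('A')(T) = 2 (Function('A')(T) = Add(-3, 5) = 2)
Function('K')(q) = Add(-6, q) (Function('K')(q) = Add(q, -6) = Add(-6, q))
Function('x')(u) = Mul(Rational(1, 2), Pow(u, -1)) (Function('x')(u) = Pow(Mul(2, u), -1) = Mul(Rational(1, 2), Pow(u, -1)))
Pow(Function('s')(Function('x')(Function('K')(2)), Function('A')(-3)), 2) = Pow(Add(2, Mul(-1, 2)), 2) = Pow(Add(2, -2), 2) = Pow(0, 2) = 0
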